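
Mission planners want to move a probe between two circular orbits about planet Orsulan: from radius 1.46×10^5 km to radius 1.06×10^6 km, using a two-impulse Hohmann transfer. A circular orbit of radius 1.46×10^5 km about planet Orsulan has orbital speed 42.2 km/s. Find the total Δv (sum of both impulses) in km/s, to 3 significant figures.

Δv = 21.7 km/s

From the circular-orbit relation v² = μ/r at r = 1.46×10^5 km: μ = v²r = (42.2)² × 1.46×10^5 = 2.60003×10^8 km³/s².
Semi-major axis of the transfer orbit: a_t = (1.460×10^5 + 1.060×10^6)/2 = 6.030×10^5 km.
At r₁ the circular-orbit speed is v₁ = √(μ/r₁) = 42.200 km/s.
Transfer-orbit speed at r₁ (v² = μ(2/r − 1/a)): v_p = √[μ(2/r₁ − 1/a_t)] = 55.951 km/s.
First burn Δv₁ = |v_p − v₁| = 13.751 km/s.
Circular speed at r₂: v₂ = √(μ/r₂) = 15.6616 km/s.
Transfer-orbit speed at r₂: v_a = √[μ(2/r₂ − 1/a_t)] = 7.70644 km/s.
Second burn Δv₂ = |v₂ − v_a| = 7.9552 km/s.
Δv = Δv₁ + Δv₂ = 13.751 + 7.9552 = 21.71 km/s.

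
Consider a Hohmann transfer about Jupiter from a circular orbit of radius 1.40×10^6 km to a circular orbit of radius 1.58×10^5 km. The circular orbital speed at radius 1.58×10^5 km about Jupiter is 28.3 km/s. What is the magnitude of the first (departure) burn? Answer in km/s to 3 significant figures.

Δv₁ = 5.23 km/s

From the circular-orbit relation v² = μ/r at r = 1.58×10^5 km: μ = v²r = (28.3)² × 1.58×10^5 = 1.26541×10^8 km³/s².
Semi-major axis of the transfer orbit: a_t = (1.400×10^6 + 1.580×10^5)/2 = 7.790×10^5 km.
On the circular orbit at r = 1.400×10^6 km, v_c = √(μ/r) = 9.5072 km/s.
Vis-viva on the transfer ellipse at r = 1.400×10^6 km gives v_t = √[μ(2/r − 1/a_t)] = 4.2816 km/s.
Δv₁ = |v_t − v_c| = |4.2816 − 9.5072| = 5.226 km/s.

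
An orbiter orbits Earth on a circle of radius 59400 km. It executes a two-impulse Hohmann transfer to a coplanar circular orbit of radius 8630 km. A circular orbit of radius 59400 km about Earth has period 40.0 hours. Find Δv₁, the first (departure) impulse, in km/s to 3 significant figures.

Δv₁ = 1.29 km/s

From Kepler's third law T² = 4π²r³/μ at r = 59400 km, T = 40.0 hours = 40.0 × 3600 s = 1.440×10^5 s: μ = 4π²r³/T² = 3.99019×10^5 km³/s².
The Hohmann ellipse has a_t = (r₁ + r₂)/2 = 34015 km.
On the circular orbit at r = 59400 km, v_c = √(μ/r) = 2.5918 km/s.
Vis-viva on the transfer ellipse at r = 59400 km gives v_t = √[μ(2/r − 1/a_t)] = 1.3055 km/s.
Δv₁ = |v_t − v_c| = |1.3055 − 2.5918| = 1.286 km/s.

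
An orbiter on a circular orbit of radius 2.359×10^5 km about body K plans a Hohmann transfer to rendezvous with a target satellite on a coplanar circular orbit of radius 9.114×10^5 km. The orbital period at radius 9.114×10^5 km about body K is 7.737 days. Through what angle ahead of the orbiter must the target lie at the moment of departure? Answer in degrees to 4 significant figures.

From Kepler's third law T² = 4π²r³/μ at r = 9.114×10^5 km, T = 7.737 days = 7.737 × 86400 s = 6.684768×10^5 s: μ = 4π²r³/T² = 6.68828×10^7 km³/s².
Transfer-ellipse semi-major axis a_t = (r₁ + r₂)/2 = (2.359×10^5 + 9.114×10^5)/2 = 5.7365×10^5 km.
The half-period of the transfer ellipse is t = π√(a_t³/μ) = 1.66903×10^5 s.
Target angular speed ω₂ = √(μ/r₂³) = 9.39926×10^-6 rad/s.
Angle swept by the target during transfer: ω₂·t = 1.56876 rad = 89.88°.
Arrival is 180° from departure on the ellipse, so φ = 180° − 89.88° = 90.12°.

φ = 90.12°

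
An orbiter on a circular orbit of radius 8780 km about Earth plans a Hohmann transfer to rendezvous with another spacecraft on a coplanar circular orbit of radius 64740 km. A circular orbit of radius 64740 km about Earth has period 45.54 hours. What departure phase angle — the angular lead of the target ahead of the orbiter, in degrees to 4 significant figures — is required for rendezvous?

From Kepler's third law T² = 4π²r³/μ at r = 64740 km, T = 45.54 hours = 45.54 × 3600 s = 1.63944×10^5 s: μ = 4π²r³/T² = 3.98554×10^5 km³/s².
Transfer-ellipse semi-major axis a_t = (r₁ + r₂)/2 = (8780 + 64740)/2 = 36760 km.
The half-period of the transfer ellipse is t = π√(a_t³/μ) = 35070 s.
Target angular speed ω₂ = √(μ/r₂³) = 3.833×10^-5 rad/s.
Angle swept by the target during transfer: ω₂·t = 1.3442 rad = 77.02°.
The orbiter traverses 180° on the transfer ellipse, so the target must lead by 180° − 77.02° = 103.0°.

φ = 103.0°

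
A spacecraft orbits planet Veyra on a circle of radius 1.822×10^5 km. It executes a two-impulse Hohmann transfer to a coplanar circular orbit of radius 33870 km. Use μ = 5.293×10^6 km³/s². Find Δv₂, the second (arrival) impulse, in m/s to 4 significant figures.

Δv₂ = 3733 m/s

Semi-major axis of the transfer orbit: a_t = (1.822×10^5 + 33870)/2 = 1.08035×10^5 km.
On the circular orbit at r = 33870 km, v_c = √(μ/r) = 12.501 km/s.
Transfer-orbit speed at the same r (vis-viva, a = a_t): v_t = √[μ(2/r − 1/a_t)] = 16.234 km/s.
Δv₂ = |v_t − v_c| = |16.234 − 12.501| = 3.733 km/s.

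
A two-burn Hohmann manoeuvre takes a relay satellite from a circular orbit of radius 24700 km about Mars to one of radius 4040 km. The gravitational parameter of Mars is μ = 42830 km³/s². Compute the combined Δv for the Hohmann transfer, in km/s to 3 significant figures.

Transfer-ellipse semi-major axis a_t = (r₁ + r₂)/2 = (24700 + 4040)/2 = 14370 km.
Circular speed at r₁: v₁ = √(μ/r₁) = √(42830/24700) = 1.316817 km/s.
Transfer-orbit speed at r₁ (vis-viva): v_a = √[μ(2/r₁ − 1/a_t)] = 0.6982129 km/s.
First burn Δv₁ = |v_a − v₁| = 0.61860 km/s.
At r₂, v₂ = √(μ/r₂) = 3.2560 km/s.
Transfer-orbit speed at r₂: v_p = √[μ(2/r₂ − 1/a_t)] = 4.2688 km/s.
Second burn Δv₂ = |v₂ − v_p| = 1.0128 km/s.
Δv = Δv₁ + Δv₂ = 0.61860 + 1.0128 = 1.631 km/s.

Δv = 1.63 km/s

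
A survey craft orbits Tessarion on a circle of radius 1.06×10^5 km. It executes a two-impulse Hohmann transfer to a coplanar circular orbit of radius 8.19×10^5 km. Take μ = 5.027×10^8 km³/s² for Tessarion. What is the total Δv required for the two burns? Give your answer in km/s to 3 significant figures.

Δv = 35.7 km/s

Semi-major axis of the transfer orbit: a_t = (1.060×10^5 + 8.190×10^5)/2 = 4.625×10^5 km.
Circular speed at r₁: v₁ = √(μ/r₁) = √(5.027×10^8/1.060×10^5) = 68.865 km/s.
On the transfer ellipse at r₁, vis-viva equation gives v_p = √[μ(2/r₁ − 1/a_t)] = 91.641 km/s.
First burn Δv₁ = |v_p − v₁| = 22.78 km/s.
At r₂, v₂ = √(μ/r₂) = 24.77 km/s.
Transfer-orbit speed at r₂: v_a = √[μ(2/r₂ − 1/a_t)] = 11.86 km/s.
Second burn Δv₂ = |v₂ − v_a| = 12.91 km/s.
Total Δv = Δv₁ + Δv₂ = 35.69 km/s.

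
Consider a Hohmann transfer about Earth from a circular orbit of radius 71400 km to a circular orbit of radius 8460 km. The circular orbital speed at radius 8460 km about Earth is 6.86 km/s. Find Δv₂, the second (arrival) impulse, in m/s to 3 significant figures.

Δv₂ = 2310 m/s

From the circular-orbit relation v² = μ/r at r = 8460 km: μ = v²r = (6.86)² × 8460 = 3.98124×10^5 km³/s².
Semi-major axis of the transfer orbit: a_t = (71400 + 8460)/2 = 39930 km.
On the circular orbit at r = 8460 km, v_c = √(μ/r) = 6.860 km/s.
Vis-viva on the transfer ellipse at r = 8460 km gives v_t = √[μ(2/r − 1/a_t)] = 9.173 km/s.
Δv₂ = |v_t − v_c| = |9.173 − 6.860| = 2.313 km/s.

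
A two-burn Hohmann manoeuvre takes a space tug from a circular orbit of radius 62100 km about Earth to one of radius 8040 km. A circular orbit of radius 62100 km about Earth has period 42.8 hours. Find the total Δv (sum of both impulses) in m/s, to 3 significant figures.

From Kepler's third law T² = 4π²r³/μ at r = 62100 km, T = 42.8 hours = 42.8 × 3600 s = 1.5408×10^5 s: μ = 4π²r³/T² = 3.98237×10^5 km³/s².
Transfer-ellipse semi-major axis a_t = (r₁ + r₂)/2 = (62100 + 8040)/2 = 35070 km.
Circular speed at r₁: v₁ = √(μ/r₁) = √(3.98237×10^5/62100) = 2.5324 km/s.
Transfer-orbit speed at r₁ (vis-viva): v_a = √[μ(2/r₁ − 1/a_t)] = 1.2125 km/s.
First burn Δv₁ = |v_a − v₁| = 1.320 km/s.
Circular speed at r₂: v₂ = √(μ/r₂) = 7.038 km/s.
Transfer-orbit speed at r₂: v_p = √[μ(2/r₂ − 1/a_t)] = 9.365 km/s.
Second burn Δv₂ = |v₂ − v_p| = 2.327 km/s.
Δv = Δv₁ + Δv₂ = 1.320 + 2.327 = 3.647 km/s.

Δv = 3650 m/s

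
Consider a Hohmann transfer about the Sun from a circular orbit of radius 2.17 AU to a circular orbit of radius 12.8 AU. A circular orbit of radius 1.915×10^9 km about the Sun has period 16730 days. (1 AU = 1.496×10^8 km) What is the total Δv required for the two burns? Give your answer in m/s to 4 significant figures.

From Kepler's third law T² = 4π²r³/μ at r = 1.915×10^9 km, T = 16730 days = 16730 × 86400 s = 1.445472×10^9 s: μ = 4π²r³/T² = 1.32693×10^11 km³/s².
In km: r₁ = 2.17 × 1.496×10^8 = 3.24632×10^8 km; r₂ = 12.8 × 1.496×10^8 = 1.91488×10^9 km.
Transfer-ellipse semi-major axis a_t = (r₁ + r₂)/2 = (3.24632×10^8 + 1.91488×10^9)/2 = 1.119756×10^9 km.
At r₁ the circular-orbit speed is v₁ = √(μ/r₁) = 20.2175 km/s.
On the transfer ellipse at r₁, vis-viva equation gives v_p = √[μ(2/r₁ − 1/a_t)] = 26.4385 km/s.
First burn Δv₁ = |v_p − v₁| = 6.221 km/s.
Circular speed at r₂: v₂ = √(μ/r₂) = 8.324 km/s.
Transfer-orbit speed at r₂: v_a = √[μ(2/r₂ − 1/a_t)] = 4.482 km/s.
Second burn Δv₂ = |v₂ − v_a| = 3.842 km/s.
Δv = Δv₁ + Δv₂ = 6.221 + 3.842 = 10.06 km/s.

Δv = 10060 m/s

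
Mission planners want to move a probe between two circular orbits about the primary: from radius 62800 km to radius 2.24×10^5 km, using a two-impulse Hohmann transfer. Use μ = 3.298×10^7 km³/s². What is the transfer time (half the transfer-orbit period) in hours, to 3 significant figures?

t = 8.25 hours

Transfer-ellipse semi-major axis a_t = (r₁ + r₂)/2 = (62800 + 2.240×10^5)/2 = 1.434×10^5 km.
By Kepler's third law the transfer-orbit period is T = 2π√(a_t³/μ), so t = T/2 = 29710 s.
Converting: 29710 s ÷ 3600 s/hour = 8.25 hours.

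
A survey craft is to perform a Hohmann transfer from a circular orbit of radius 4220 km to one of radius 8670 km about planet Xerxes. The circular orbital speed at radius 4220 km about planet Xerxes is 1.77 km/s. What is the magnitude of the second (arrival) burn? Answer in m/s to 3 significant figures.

From the circular-orbit relation v² = μ/r at r = 4220 km: μ = v²r = (1.77)² × 4220 = 13220.8 km³/s².
Transfer-ellipse semi-major axis a_t = (r₁ + r₂)/2 = (4220 + 8670)/2 = 6445 km.
Circular speed at r = 8670 km: v_c = √(μ/r) = 1.23487 km/s.
Vis-viva on the transfer ellipse at r = 8670 km gives v_t = √[μ(2/r − 1/a_t)] = 0.999228 km/s.
Δv₂ = |v_t − v_c| = |0.999228 − 1.23487| = 0.2356 km/s.

Δv₂ = 236 m/s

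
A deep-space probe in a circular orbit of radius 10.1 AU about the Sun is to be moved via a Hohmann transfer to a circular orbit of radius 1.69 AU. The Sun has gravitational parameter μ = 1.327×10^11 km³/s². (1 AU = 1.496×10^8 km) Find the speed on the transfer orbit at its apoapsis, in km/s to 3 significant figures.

v = 5.02 km/s

In km: r₁ = 10.1 × 1.496×10^8 = 1.51096×10^9 km; r₂ = 1.69 × 1.496×10^8 = 2.52824×10^8 km.
The Hohmann ellipse has a_t = (r₁ + r₂)/2 = 8.81892×10^8 km.
At apoapsis, r = 1.51096×10^9 km.
Vis-viva: v = √[μ(2/r − 1/a_t)] = √[1.327×10^11 × (2/1.51096×10^9 − 1/8.81892×10^8)] = 5.018 km/s.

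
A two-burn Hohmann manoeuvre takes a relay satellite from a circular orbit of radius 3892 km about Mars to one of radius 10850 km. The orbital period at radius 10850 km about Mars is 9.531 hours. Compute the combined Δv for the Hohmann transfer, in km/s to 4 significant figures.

Δv = 1.251 km/s

From Kepler's third law T² = 4π²r³/μ at r = 10850 km, T = 9.531 hours = 9.531 × 3600 s = 34311.6 s: μ = 4π²r³/T² = 42831.9 km³/s².
Semi-major axis of the transfer orbit: a_t = (3892 + 10850)/2 = 7371 km.
At r₁ the circular-orbit speed is v₁ = √(μ/r₁) = 3.31739 km/s.
Transfer-orbit speed at r₁ (vis-viva): v_p = √[μ(2/r₁ − 1/a_t)] = 4.02484 km/s.
First burn Δv₁ = |v_p − v₁| = 0.70745 km/s.
At r₂, v₂ = √(μ/r₂) = 1.98687 km/s.
Transfer-orbit speed at r₂: v_a = √[μ(2/r₂ − 1/a_t)] = 1.44375 km/s.
Second burn Δv₂ = |v₂ − v_a| = 0.54312 km/s.
Total Δv = Δv₁ + Δv₂ = 1.251 km/s.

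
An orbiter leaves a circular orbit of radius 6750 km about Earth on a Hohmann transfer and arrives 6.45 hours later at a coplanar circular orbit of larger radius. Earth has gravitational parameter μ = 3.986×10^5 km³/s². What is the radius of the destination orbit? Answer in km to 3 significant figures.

Transfer time t = 6.45 hours = 23220 s, and t = π√(a_t³/μ).
So a_t = (μ t²/π²)^(1/3) = (3.986×10^5 × (23220)² / π²)^(1/3) = 27925 km.
Since a_t = (r₁ + r₂)/2, r₂ = 2a_t − r₁ = 2×27925 − 6750 = 49100 km.

r₂ = 49100 km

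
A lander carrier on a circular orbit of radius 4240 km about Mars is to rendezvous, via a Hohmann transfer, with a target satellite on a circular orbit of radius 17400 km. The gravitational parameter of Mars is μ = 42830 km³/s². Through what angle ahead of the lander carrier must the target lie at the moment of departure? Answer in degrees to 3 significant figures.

φ = 91.7°

The Hohmann ellipse has a_t = (r₁ + r₂)/2 = 10820 km.
The half-period of the transfer ellipse is t = π√(a_t³/μ) = 17085 s.
The target's mean motion on its circular orbit is ω₂ = √(μ/r₂³) = 9.0168×10^-5 rad/s.
Angle swept by the target during transfer: ω₂·t = 1.54052 rad = 88.27°.
Arrival is 180° from departure on the ellipse, so φ = 180° − 88.27° = 91.7°.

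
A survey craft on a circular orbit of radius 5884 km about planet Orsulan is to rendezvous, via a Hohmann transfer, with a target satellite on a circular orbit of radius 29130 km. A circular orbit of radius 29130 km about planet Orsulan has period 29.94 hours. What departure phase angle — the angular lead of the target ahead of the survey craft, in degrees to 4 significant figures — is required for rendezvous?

φ = 96.14°

From Kepler's third law T² = 4π²r³/μ at r = 29130 km, T = 29.94 hours = 29.94 × 3600 s = 1.07784×10^5 s: μ = 4π²r³/T² = 83998.7 km³/s².
The Hohmann ellipse has a_t = (r₁ + r₂)/2 = 17507 km.
Transfer time t = π√(a_t³/μ) = 25110 s.
Target angular speed ω₂ = √(μ/r₂³) = 5.829×10^-5 rad/s.
Angle swept by the target during transfer: ω₂·t = 1.4637 rad = 83.86°.
Arrival is 180° from departure on the ellipse, so φ = 180° − 83.86° = 96.14°.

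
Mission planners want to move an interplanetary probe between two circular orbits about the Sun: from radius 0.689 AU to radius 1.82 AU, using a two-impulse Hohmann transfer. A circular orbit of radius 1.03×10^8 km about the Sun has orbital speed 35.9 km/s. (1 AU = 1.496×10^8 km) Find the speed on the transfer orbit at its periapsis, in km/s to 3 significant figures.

From the circular-orbit relation v² = μ/r at r = 1.03×10^8 km: μ = v²r = (35.9)² × 1.03×10^8 = 1.32747×10^11 km³/s².
In km: r₁ = 0.689 × 1.496×10^8 = 1.030744×10^8 km; r₂ = 1.82 × 1.496×10^8 = 2.72272×10^8 km.
The Hohmann ellipse has a_t = (r₁ + r₂)/2 = 1.876732×10^8 km.
The periapsis of the transfer ellipse is at r = 1.030744×10^8 km.
From the vis-viva equation, v = √[μ(2/r − 1/a_t)] = 43.23 km/s.

v = 43.2 km/s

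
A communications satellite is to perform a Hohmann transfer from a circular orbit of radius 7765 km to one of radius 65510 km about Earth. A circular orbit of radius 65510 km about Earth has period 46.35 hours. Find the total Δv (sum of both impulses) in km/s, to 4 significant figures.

From Kepler's third law T² = 4π²r³/μ at r = 65510 km, T = 46.35 hours = 46.35 × 3600 s = 1.6686×10^5 s: μ = 4π²r³/T² = 3.98637×10^5 km³/s².
The Hohmann ellipse has a_t = (r₁ + r₂)/2 = 36637.5 km.
Circular speed at r₁: v₁ = √(μ/r₁) = √(3.98637×10^5/7765) = 7.165 km/s.
Transfer-orbit speed at r₁ (vis-viva equation): v_p = √[μ(2/r₁ − 1/a_t)] = 9.581 km/s.
First burn Δv₁ = |v_p − v₁| = 2.416 km/s.
At r₂, v₂ = √(μ/r₂) = 2.467 km/s.
Transfer-orbit speed at r₂: v_a = √[μ(2/r₂ − 1/a_t)] = 1.136 km/s.
Second burn Δv₂ = |v₂ − v_a| = 1.331 km/s.
Total Δv = Δv₁ + Δv₂ = 3.747 km/s.

Δv = 3.747 km/s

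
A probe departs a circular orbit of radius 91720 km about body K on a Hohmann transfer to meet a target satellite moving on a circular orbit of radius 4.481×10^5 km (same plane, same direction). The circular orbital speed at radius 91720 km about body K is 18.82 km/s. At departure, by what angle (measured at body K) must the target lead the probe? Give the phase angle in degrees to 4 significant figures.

φ = 95.85°

From the circular-orbit relation v² = μ/r at r = 91720 km: μ = v²r = (18.82)² × 91720 = 3.24865×10^7 km³/s².
The Hohmann ellipse has a_t = (r₁ + r₂)/2 = 2.6991×10^5 km.
Transfer time t = π√(a_t³/μ) = 77290.60 s.
The target's mean motion on its circular orbit is ω₂ = √(μ/r₂³) = 1.900156×10^-5 rad/s.
Angle swept by the target during transfer: ω₂·t = 1.46864 rad = 84.15°.
The probe traverses 180° on the transfer ellipse, so the target must lead by 180° − 84.15° = 95.85°.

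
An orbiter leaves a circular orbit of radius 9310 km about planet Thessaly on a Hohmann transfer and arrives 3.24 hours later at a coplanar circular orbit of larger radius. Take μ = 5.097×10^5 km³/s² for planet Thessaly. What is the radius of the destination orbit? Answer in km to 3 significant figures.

r₂ = 29000 km

Transfer time t = 3.24 hours = 11664 s, and t = π√(a_t³/μ).
So a_t = (μ t²/π²)^(1/3) = (5.097×10^5 × (11664)² / π²)^(1/3) = 19153 km.
Since a_t = (r₁ + r₂)/2, r₂ = 2a_t − r₁ = 2×19153 − 9310 = 28996 km.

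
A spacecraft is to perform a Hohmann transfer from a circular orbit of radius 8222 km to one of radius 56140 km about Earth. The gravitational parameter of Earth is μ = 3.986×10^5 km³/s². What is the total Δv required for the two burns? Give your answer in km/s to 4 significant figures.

The Hohmann ellipse has a_t = (r₁ + r₂)/2 = 32181 km.
At r₁ the circular-orbit speed is v₁ = √(μ/r₁) = 6.96274 km/s.
On the transfer ellipse at r₁, vis-viva equation gives v_p = √[μ(2/r₁ − 1/a_t)] = 9.19637 km/s.
First burn Δv₁ = |v_p − v₁| = 2.2336 km/s.
At r₂, v₂ = √(μ/r₂) = 2.6646 km/s.
Transfer-orbit speed at r₂: v_a = √[μ(2/r₂ − 1/a_t)] = 1.3469 km/s.
Second burn Δv₂ = |v₂ − v_a| = 1.3177 km/s.
Total Δv = Δv₁ + Δv₂ = 3.551 km/s.

Δv = 3.551 km/s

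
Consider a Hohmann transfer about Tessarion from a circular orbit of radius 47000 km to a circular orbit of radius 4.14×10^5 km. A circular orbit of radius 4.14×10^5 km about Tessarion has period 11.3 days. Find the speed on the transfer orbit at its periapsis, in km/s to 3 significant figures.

v = 10.6 km/s

From Kepler's third law T² = 4π²r³/μ at r = 4.14×10^5 km, T = 11.3 days = 11.3 × 86400 s = 9.7632×10^5 s: μ = 4π²r³/T² = 2.93884×10^6 km³/s².
The Hohmann ellipse has a_t = (r₁ + r₂)/2 = 2.305×10^5 km.
The periapsis of the transfer ellipse is at r = 47000 km.
Vis-viva: v = √[μ(2/r − 1/a_t)] = √[2.93884×10^6 × (2/47000 − 1/2.305×10^5)] = 10.60 km/s.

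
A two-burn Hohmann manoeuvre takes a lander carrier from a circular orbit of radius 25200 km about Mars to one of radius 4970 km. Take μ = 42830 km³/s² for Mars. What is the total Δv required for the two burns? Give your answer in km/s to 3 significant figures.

Semi-major axis of the transfer orbit: a_t = (25200 + 4970)/2 = 15085 km.
Circular speed at r₁: v₁ = √(μ/r₁) = √(42830/25200) = 1.3037 km/s.
Transfer-orbit speed at r₁ (v² = μ(2/r − 1/a)): v_a = √[μ(2/r₁ − 1/a_t)] = 0.74831 km/s.
First burn Δv₁ = |v_a − v₁| = 0.5554 km/s.
At r₂, v₂ = √(μ/r₂) = 2.9356 km/s.
Transfer-orbit speed at r₂: v_p = √[μ(2/r₂ − 1/a_t)] = 3.7942 km/s.
Second burn Δv₂ = |v₂ − v_p| = 0.8586 km/s.
Δv = Δv₁ + Δv₂ = 0.5554 + 0.8586 = 1.414 km/s.

Δv = 1.41 km/s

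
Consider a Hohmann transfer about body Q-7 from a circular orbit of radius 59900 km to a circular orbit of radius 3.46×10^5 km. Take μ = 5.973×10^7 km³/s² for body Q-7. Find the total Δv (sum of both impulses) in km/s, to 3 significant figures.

The Hohmann ellipse has a_t = (r₁ + r₂)/2 = 2.0295×10^5 km.
Circular speed at r₁: v₁ = √(μ/r₁) = √(5.973×10^7/59900) = 31.578 km/s.
Transfer-orbit speed at r₁ (vis-viva): v_p = √[μ(2/r₁ − 1/a_t)] = 41.231 km/s.
First burn Δv₁ = |v_p − v₁| = 9.653 km/s.
Circular speed at r₂: v₂ = √(μ/r₂) = 13.139 km/s.
Transfer-orbit speed at r₂: v_a = √[μ(2/r₂ − 1/a_t)] = 7.1380 km/s.
Second burn Δv₂ = |v₂ − v_a| = 6.001 km/s.
Δv = Δv₁ + Δv₂ = 9.653 + 6.001 = 15.65 km/s.

Δv = 15.7 km/s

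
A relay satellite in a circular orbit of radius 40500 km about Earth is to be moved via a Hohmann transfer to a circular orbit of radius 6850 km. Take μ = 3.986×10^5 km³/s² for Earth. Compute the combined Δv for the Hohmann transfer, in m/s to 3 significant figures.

Semi-major axis of the transfer orbit: a_t = (40500 + 6850)/2 = 23675 km.
Circular speed at r₁: v₁ = √(μ/r₁) = √(3.986×10^5/40500) = 3.137 km/s.
Transfer-orbit speed at r₁ (vis-viva): v_a = √[μ(2/r₁ − 1/a_t)] = 1.687 km/s.
First burn Δv₁ = |v_a − v₁| = 1.450 km/s.
At r₂, v₂ = √(μ/r₂) = 7.628 km/s.
Transfer-orbit speed at r₂: v_p = √[μ(2/r₂ − 1/a_t)] = 9.977 km/s.
Second burn Δv₂ = |v₂ − v_p| = 2.349 km/s.
Total Δv = Δv₁ + Δv₂ = 3.799 km/s.

Δv = 3800 m/s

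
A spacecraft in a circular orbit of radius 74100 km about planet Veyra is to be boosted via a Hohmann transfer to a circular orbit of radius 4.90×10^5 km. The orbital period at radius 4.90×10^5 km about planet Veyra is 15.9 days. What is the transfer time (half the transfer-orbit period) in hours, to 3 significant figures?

From Kepler's third law T² = 4π²r³/μ at r = 4.90×10^5 km, T = 15.9 days = 15.9 × 86400 s = 1.37376×10^6 s: μ = 4π²r³/T² = 2.46108×10^6 km³/s².
The Hohmann ellipse has a_t = (r₁ + r₂)/2 = 2.8205×10^5 km.
Transfer time t = π√(a_t³/μ) = π√((2.8205×10^5)³ / 2.46108×10^6) = 3.000×10^5 s.
Converting: 3.000×10^5 s ÷ 3600 s/hour = 83.3 hours.

t = 83.3 hours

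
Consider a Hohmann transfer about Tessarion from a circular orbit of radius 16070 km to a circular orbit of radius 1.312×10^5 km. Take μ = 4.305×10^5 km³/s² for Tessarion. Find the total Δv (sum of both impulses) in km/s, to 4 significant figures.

Δv = 2.698 km/s

Transfer-ellipse semi-major axis a_t = (r₁ + r₂)/2 = (16070 + 1.312×10^5)/2 = 73635 km.
At r₁ the circular-orbit speed is v₁ = √(μ/r₁) = 5.176 km/s.
On the transfer ellipse at r₁, v² = μ(2/r − 1/a) gives v_p = √[μ(2/r₁ − 1/a_t)] = 6.909 km/s.
First burn Δv₁ = |v_p − v₁| = 1.733 km/s.
At r₂, v₂ = √(μ/r₂) = 1.8114 km/s.
Transfer-orbit speed at r₂: v_a = √[μ(2/r₂ − 1/a_t)] = 0.84622 km/s.
Second burn Δv₂ = |v₂ − v_a| = 0.9652 km/s.
Total Δv = Δv₁ + Δv₂ = 2.698 km/s.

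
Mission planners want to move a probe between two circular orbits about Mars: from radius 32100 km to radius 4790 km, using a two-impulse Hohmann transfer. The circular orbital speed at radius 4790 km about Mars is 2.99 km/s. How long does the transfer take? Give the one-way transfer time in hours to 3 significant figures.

t = 10.6 hours

From the circular-orbit relation v² = μ/r at r = 4790 km: μ = v²r = (2.99)² × 4790 = 42823.1 km³/s².
The Hohmann ellipse has a_t = (r₁ + r₂)/2 = 18445 km.
By Kepler's third law the transfer-orbit period is T = 2π√(a_t³/μ), so t = T/2 = 38030 s.
Converting: 38030 s ÷ 3600 s/hour = 10.6 hours.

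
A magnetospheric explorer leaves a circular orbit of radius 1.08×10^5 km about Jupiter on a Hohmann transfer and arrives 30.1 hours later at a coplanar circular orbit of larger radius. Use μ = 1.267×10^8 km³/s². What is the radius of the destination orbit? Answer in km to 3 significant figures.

r₂ = 9.56×10^5 km

Transfer time t = 30.1 hours = 1.0836×10^5 s, and t = π√(a_t³/μ).
So a_t = (μ t²/π²)^(1/3) = (1.267×10^8 × (1.0836×10^5)² / π²)^(1/3) = 5.3220×10^5 km.
Since a_t = (r₁ + r₂)/2, r₂ = 2a_t − r₁ = 2×5.3220×10^5 − 1.080×10^5 = 9.564×10^5 km.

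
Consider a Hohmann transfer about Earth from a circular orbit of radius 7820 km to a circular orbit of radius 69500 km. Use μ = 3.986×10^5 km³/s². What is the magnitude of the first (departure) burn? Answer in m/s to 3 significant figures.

Δv₁ = 2430 m/s

Semi-major axis of the transfer orbit: a_t = (7820 + 69500)/2 = 38660 km.
On the circular orbit at r = 7820 km, v_c = √(μ/r) = 7.1395 km/s.
Vis-viva on the transfer ellipse at r = 7820 km gives v_t = √[μ(2/r − 1/a_t)] = 9.5725 km/s.
Δv₁ = |v_t − v_c| = |9.5725 − 7.1395| = 2.433 km/s.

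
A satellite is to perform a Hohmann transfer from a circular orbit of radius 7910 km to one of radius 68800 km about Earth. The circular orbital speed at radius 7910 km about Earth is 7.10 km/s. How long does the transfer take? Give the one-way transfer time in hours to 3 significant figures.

From the circular-orbit relation v² = μ/r at r = 7910 km: μ = v²r = (7.10)² × 7910 = 3.98743×10^5 km³/s².
The Hohmann ellipse has a_t = (r₁ + r₂)/2 = 38355 km.
By Kepler's third law the transfer-orbit period is T = 2π√(a_t³/μ), so t = T/2 = 37370 s.
Converting: 37370 s ÷ 3600 s/hour = 10.4 hours.

t = 10.4 hours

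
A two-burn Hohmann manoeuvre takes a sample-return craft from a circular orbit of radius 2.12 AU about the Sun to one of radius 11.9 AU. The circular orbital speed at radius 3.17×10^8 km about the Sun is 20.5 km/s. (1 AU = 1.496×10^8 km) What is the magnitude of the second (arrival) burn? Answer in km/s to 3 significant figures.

From the circular-orbit relation v² = μ/r at r = 3.17×10^8 km: μ = v²r = (20.5)² × 3.17×10^8 = 1.33219×10^11 km³/s².
In km: r₁ = 2.12 × 1.496×10^8 = 3.17152×10^8 km; r₂ = 11.9 × 1.496×10^8 = 1.78024×10^9 km.
Semi-major axis of the transfer orbit: a_t = (3.17152×10^8 + 1.78024×10^9)/2 = 1.048696×10^9 km.
On the circular orbit at r = 1.78024×10^9 km, v_c = √(μ/r) = 8.6506 km/s.
Transfer-orbit speed at the same r (vis-viva, a = a_t): v_t = √[μ(2/r − 1/a_t)] = 4.7572 km/s.
Δv₂ = |v_t − v_c| = |4.7572 − 8.6506| = 3.893 km/s.

Δv₂ = 3.89 km/s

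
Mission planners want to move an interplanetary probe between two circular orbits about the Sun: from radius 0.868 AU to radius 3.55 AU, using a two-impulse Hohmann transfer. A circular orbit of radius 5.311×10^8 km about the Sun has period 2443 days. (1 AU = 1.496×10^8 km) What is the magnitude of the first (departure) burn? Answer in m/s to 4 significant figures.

From Kepler's third law T² = 4π²r³/μ at r = 5.311×10^8 km, T = 2443 days = 2443 × 86400 s = 2.110752×10^8 s: μ = 4π²r³/T² = 1.32744×10^11 km³/s².
In km: r₁ = 0.868 × 1.496×10^8 = 1.298528×10^8 km; r₂ = 3.55 × 1.496×10^8 = 5.3108×10^8 km.
Transfer-ellipse semi-major axis a_t = (r₁ + r₂)/2 = (1.298528×10^8 + 5.3108×10^8)/2 = 3.304664×10^8 km.
Circular speed at r = 1.298528×10^8 km: v_c = √(μ/r) = 31.973 km/s.
Vis-viva on the transfer ellipse at r = 1.298528×10^8 km gives v_t = √[μ(2/r − 1/a_t)] = 40.532 km/s.
Δv₁ = |v_t − v_c| = |40.532 − 31.973| = 8.559 km/s.

Δv₁ = 8559 m/s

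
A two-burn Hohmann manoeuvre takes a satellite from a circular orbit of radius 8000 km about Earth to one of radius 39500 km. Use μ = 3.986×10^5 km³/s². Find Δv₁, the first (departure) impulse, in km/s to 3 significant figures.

Δv₁ = 2.04 km/s

The Hohmann ellipse has a_t = (r₁ + r₂)/2 = 23750 km.
On the circular orbit at r = 8000 km, v_c = √(μ/r) = 7.059 km/s.
Vis-viva on the transfer ellipse at r = 8000 km gives v_t = √[μ(2/r − 1/a_t)] = 9.103 km/s.
Δv₁ = |v_t − v_c| = |9.103 − 7.059| = 2.044 km/s.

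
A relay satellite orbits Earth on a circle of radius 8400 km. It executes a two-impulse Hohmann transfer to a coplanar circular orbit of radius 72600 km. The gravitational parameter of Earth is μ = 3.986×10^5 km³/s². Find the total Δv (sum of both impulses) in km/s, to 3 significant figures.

Δv = 3.61 km/s

Transfer-ellipse semi-major axis a_t = (r₁ + r₂)/2 = (8400 + 72600)/2 = 40500 km.
At r₁ the circular-orbit speed is v₁ = √(μ/r₁) = 6.889 km/s.
Transfer-orbit speed at r₁ (vis-viva equation): v_p = √[μ(2/r₁ − 1/a_t)] = 9.223 km/s.
First burn Δv₁ = |v_p − v₁| = 2.334 km/s.
Circular speed at r₂: v₂ = √(μ/r₂) = 2.343 km/s.
Transfer-orbit speed at r₂: v_a = √[μ(2/r₂ − 1/a_t)] = 1.067 km/s.
Second burn Δv₂ = |v₂ − v_a| = 1.276 km/s.
Total Δv = Δv₁ + Δv₂ = 3.610 km/s.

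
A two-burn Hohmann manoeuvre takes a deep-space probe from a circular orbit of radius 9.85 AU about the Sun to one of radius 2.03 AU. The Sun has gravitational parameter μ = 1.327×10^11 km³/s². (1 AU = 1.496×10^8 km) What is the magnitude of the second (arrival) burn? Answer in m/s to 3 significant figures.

In km: r₁ = 9.85 × 1.496×10^8 = 1.47356×10^9 km; r₂ = 2.03 × 1.496×10^8 = 3.03688×10^8 km.
Semi-major axis of the transfer orbit: a_t = (1.47356×10^9 + 3.03688×10^8)/2 = 8.88624×10^8 km.
On the circular orbit at r = 3.03688×10^8 km, v_c = √(μ/r) = 20.9036 km/s.
Transfer-orbit speed at the same r (vis-viva, a = a_t): v_t = √[μ(2/r − 1/a_t)] = 26.9182 km/s.
Δv₂ = |v_t − v_c| = |26.9182 − 20.9036| = 6.015 km/s.

Δv₂ = 6010 m/s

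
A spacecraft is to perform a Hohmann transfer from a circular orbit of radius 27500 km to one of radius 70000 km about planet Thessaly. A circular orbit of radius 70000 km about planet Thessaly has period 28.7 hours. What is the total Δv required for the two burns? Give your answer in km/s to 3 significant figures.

Δv = 2.41 km/s

From Kepler's third law T² = 4π²r³/μ at r = 70000 km, T = 28.7 hours = 28.7 × 3600 s = 1.0332×10^5 s: μ = 4π²r³/T² = 1.26848×10^6 km³/s².
Semi-major axis of the transfer orbit: a_t = (27500 + 70000)/2 = 48750 km.
At r₁ the circular-orbit speed is v₁ = √(μ/r₁) = 6.7917 km/s.
Transfer-orbit speed at r₁ (vis-viva equation): v_p = √[μ(2/r₁ − 1/a_t)] = 8.1384 km/s.
First burn Δv₁ = |v_p − v₁| = 1.3467 km/s.
Circular speed at r₂: v₂ = √(μ/r₂) = 4.2569 km/s.
Transfer-orbit speed at r₂: v_a = √[μ(2/r₂ − 1/a_t)] = 3.1972 km/s.
Second burn Δv₂ = |v₂ − v_a| = 1.0597 km/s.
Total Δv = Δv₁ + Δv₂ = 2.406 km/s.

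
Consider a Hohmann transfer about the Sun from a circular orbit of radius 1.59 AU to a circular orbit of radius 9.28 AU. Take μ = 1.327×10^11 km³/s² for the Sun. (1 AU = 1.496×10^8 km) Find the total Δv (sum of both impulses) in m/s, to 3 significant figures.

In km: r₁ = 1.59 × 1.496×10^8 = 2.37864×10^8 km; r₂ = 9.28 × 1.496×10^8 = 1.388288×10^9 km.
Transfer-ellipse semi-major axis a_t = (r₁ + r₂)/2 = (2.37864×10^8 + 1.388288×10^9)/2 = 8.13076×10^8 km.
Circular speed at r₁: v₁ = √(μ/r₁) = √(1.327×10^11/2.37864×10^8) = 23.620 km/s.
On the transfer ellipse at r₁, vis-viva equation gives v_p = √[μ(2/r₁ − 1/a_t)] = 30.864 km/s.
First burn Δv₁ = |v_p − v₁| = 7.244 km/s.
Circular speed at r₂: v₂ = √(μ/r₂) = 9.777 km/s.
Transfer-orbit speed at r₂: v_a = √[μ(2/r₂ − 1/a_t)] = 5.288 km/s.
Second burn Δv₂ = |v₂ − v_a| = 4.489 km/s.
Total Δv = Δv₁ + Δv₂ = 11.73 km/s.

Δv = 11700 m/s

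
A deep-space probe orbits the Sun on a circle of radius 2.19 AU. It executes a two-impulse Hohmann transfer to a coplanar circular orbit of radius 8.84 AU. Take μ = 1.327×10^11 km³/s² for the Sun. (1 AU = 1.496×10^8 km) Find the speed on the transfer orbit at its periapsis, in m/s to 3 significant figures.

In km: r₁ = 2.19 × 1.496×10^8 = 3.27624×10^8 km; r₂ = 8.84 × 1.496×10^8 = 1.322464×10^9 km.
The Hohmann ellipse has a_t = (r₁ + r₂)/2 = 8.25044×10^8 km.
At periapsis, r = 3.27624×10^8 km.
Vis-viva: v = √[μ(2/r − 1/a_t)] = √[1.327×10^11 × (2/3.27624×10^8 − 1/8.25044×10^8)] = 25.48 km/s.

v = 25500 m/s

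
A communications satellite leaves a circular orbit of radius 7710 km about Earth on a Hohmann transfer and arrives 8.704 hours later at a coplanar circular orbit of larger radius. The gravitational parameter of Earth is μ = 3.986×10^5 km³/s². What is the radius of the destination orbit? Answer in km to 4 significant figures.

Transfer time t = 8.704 hours = 31334.4 s, and t = π√(a_t³/μ).
So a_t = (μ t²/π²)^(1/3) = (3.986×10^5 × (31334.4)² / π²)^(1/3) = 34100 km.
Since a_t = (r₁ + r₂)/2, r₂ = 2a_t − r₁ = 2×34100 − 7710 = 60490 km.

r₂ = 60490 km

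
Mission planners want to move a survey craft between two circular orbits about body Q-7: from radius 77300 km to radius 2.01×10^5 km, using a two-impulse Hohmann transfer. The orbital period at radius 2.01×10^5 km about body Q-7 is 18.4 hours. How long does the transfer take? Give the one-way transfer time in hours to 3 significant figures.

From Kepler's third law T² = 4π²r³/μ at r = 2.01×10^5 km, T = 18.4 hours = 18.4 × 3600 s = 66240 s: μ = 4π²r³/T² = 7.30646×10^7 km³/s².
Transfer-ellipse semi-major axis a_t = (r₁ + r₂)/2 = (77300 + 2.010×10^5)/2 = 1.3915×10^5 km.
By Kepler's third law the transfer-orbit period is T = 2π√(a_t³/μ), so t = T/2 = 19080 s.
Converting: 19080 s ÷ 3600 s/hour = 5.30 hours.

t = 5.30 hours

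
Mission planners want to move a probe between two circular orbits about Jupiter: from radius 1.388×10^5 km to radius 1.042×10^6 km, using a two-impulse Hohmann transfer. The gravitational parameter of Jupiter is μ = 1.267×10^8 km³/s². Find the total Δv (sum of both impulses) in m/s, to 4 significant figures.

The Hohmann ellipse has a_t = (r₁ + r₂)/2 = 5.904×10^5 km.
At r₁ the circular-orbit speed is v₁ = √(μ/r₁) = 30.2130 km/s.
On the transfer ellipse at r₁, vis-viva gives v_p = √[μ(2/r₁ − 1/a_t)] = 40.1379 km/s.
First burn Δv₁ = |v_p − v₁| = 9.9249 km/s.
At r₂, v₂ = √(μ/r₂) = 11.0269 km/s.
Transfer-orbit speed at r₂: v_a = √[μ(2/r₂ − 1/a_t)] = 5.34658 km/s.
Second burn Δv₂ = |v₂ − v_a| = 5.6803 km/s.
Total Δv = Δv₁ + Δv₂ = 15.61 km/s.

Δv = 15610 m/s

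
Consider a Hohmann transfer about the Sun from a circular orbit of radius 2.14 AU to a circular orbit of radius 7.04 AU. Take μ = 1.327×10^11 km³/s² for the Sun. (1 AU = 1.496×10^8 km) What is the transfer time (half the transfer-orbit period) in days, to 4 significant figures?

In km: r₁ = 2.14 × 1.496×10^8 = 3.20144×10^8 km; r₂ = 7.04 × 1.496×10^8 = 1.053184×10^9 km.
Transfer-ellipse semi-major axis a_t = (r₁ + r₂)/2 = (3.20144×10^8 + 1.053184×10^9)/2 = 6.86664×10^8 km.
Half the transfer-orbit period gives t = π√(a_t³/μ) = 1.552×10^8 s.
Converting: 1.552×10^8 s ÷ 86400 s/day = 1796 days.

t = 1796 days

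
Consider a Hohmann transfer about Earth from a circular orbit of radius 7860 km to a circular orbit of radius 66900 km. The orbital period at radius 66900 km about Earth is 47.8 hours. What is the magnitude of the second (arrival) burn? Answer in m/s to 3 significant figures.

From Kepler's third law T² = 4π²r³/μ at r = 66900 km, T = 47.8 hours = 47.8 × 3600 s = 1.7208×10^5 s: μ = 4π²r³/T² = 3.99188×10^5 km³/s².
Transfer-ellipse semi-major axis a_t = (r₁ + r₂)/2 = (7860 + 66900)/2 = 37380 km.
Circular speed at r = 66900 km: v_c = √(μ/r) = 2.443 km/s.
Vis-viva on the transfer ellipse at r = 66900 km gives v_t = √[μ(2/r − 1/a_t)] = 1.120 km/s.
Δv₂ = |v_t − v_c| = |1.120 − 2.443| = 1.323 km/s.

Δv₂ = 1320 m/s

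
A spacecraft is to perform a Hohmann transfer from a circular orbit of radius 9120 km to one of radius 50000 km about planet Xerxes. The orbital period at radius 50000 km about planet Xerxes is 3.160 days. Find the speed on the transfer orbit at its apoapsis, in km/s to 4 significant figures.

v = 0.6391 km/s

From Kepler's third law T² = 4π²r³/μ at r = 50000 km, T = 3.160 days = 3.160 × 86400 s = 2.73024×10^5 s: μ = 4π²r³/T² = 66201.5 km³/s².
Transfer-ellipse semi-major axis a_t = (r₁ + r₂)/2 = (9120 + 50000)/2 = 29560 km.
At apoapsis, r = 50000 km.
From the vis-viva equation, v = √[μ(2/r − 1/a_t)] = 0.6391 km/s.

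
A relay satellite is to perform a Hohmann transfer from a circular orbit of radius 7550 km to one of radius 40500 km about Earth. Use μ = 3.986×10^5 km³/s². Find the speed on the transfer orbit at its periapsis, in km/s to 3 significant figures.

v = 9.43 km/s

Transfer-ellipse semi-major axis a_t = (r₁ + r₂)/2 = (7550 + 40500)/2 = 24025 km.
The periapsis of the transfer ellipse is at r = 7550 km.
From the vis-viva equation, v = √[μ(2/r − 1/a_t)] = 9.434 km/s.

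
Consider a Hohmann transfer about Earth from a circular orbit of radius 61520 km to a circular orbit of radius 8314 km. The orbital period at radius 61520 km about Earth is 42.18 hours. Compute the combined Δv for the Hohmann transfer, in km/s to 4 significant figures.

Δv = 3.570 km/s

From Kepler's third law T² = 4π²r³/μ at r = 61520 km, T = 42.18 hours = 42.18 × 3600 s = 1.51848×10^5 s: μ = 4π²r³/T² = 3.98649×10^5 km³/s².
Semi-major axis of the transfer orbit: a_t = (61520 + 8314)/2 = 34917 km.
Circular speed at r₁: v₁ = √(μ/r₁) = √(3.98649×10^5/61520) = 2.54558 km/s.
On the transfer ellipse at r₁, vis-viva gives v_a = √[μ(2/r₁ − 1/a_t)] = 1.24215 km/s.
First burn Δv₁ = |v_a − v₁| = 1.303 km/s.
Circular speed at r₂: v₂ = √(μ/r₂) = 6.9245 km/s.
Transfer-orbit speed at r₂: v_p = √[μ(2/r₂ − 1/a_t)] = 9.1914 km/s.
Second burn Δv₂ = |v₂ − v_p| = 2.267 km/s.
Δv = Δv₁ + Δv₂ = 1.303 + 2.267 = 3.570 km/s.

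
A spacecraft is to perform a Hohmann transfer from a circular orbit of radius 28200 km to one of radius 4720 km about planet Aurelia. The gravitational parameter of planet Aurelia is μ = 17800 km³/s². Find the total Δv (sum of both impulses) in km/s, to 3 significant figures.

Δv = 0.969 km/s

Semi-major axis of the transfer orbit: a_t = (28200 + 4720)/2 = 16460 km.
At r₁ the circular-orbit speed is v₁ = √(μ/r₁) = 0.79448 km/s.
Transfer-orbit speed at r₁ (v² = μ(2/r − 1/a)): v_a = √[μ(2/r₁ − 1/a_t)] = 0.42544 km/s.
First burn Δv₁ = |v_a − v₁| = 0.3690 km/s.
Circular speed at r₂: v₂ = √(μ/r₂) = 1.94195 km/s.
Transfer-orbit speed at r₂: v_p = √[μ(2/r₂ − 1/a_t)] = 2.54184 km/s.
Second burn Δv₂ = |v₂ − v_p| = 0.5999 km/s.
Total Δv = Δv₁ + Δv₂ = 0.9689 km/s.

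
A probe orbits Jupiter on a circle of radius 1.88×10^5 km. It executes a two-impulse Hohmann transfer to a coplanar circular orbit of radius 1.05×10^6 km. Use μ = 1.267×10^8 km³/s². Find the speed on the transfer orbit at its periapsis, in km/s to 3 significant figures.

Semi-major axis of the transfer orbit: a_t = (1.880×10^5 + 1.050×10^6)/2 = 6.190×10^5 km.
At periapsis, r = 1.880×10^5 km.
From the vis-viva equation, v = √[μ(2/r − 1/a_t)] = 33.81 km/s.

v = 33.8 km/s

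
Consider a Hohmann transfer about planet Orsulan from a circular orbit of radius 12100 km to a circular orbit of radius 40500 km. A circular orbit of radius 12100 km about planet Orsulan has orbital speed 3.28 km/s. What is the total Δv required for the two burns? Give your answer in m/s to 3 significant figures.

From the circular-orbit relation v² = μ/r at r = 12100 km: μ = v²r = (3.28)² × 12100 = 1.30177×10^5 km³/s².
Transfer-ellipse semi-major axis a_t = (r₁ + r₂)/2 = (12100 + 40500)/2 = 26300 km.
At r₁ the circular-orbit speed is v₁ = √(μ/r₁) = 3.2800 km/s.
On the transfer ellipse at r₁, vis-viva equation gives v_p = √[μ(2/r₁ − 1/a_t)] = 4.0703 km/s.
First burn Δv₁ = |v_p − v₁| = 0.7903 km/s.
At r₂, v₂ = √(μ/r₂) = 1.79283 km/s.
Transfer-orbit speed at r₂: v_a = √[μ(2/r₂ − 1/a_t)] = 1.21606 km/s.
Second burn Δv₂ = |v₂ − v_a| = 0.5768 km/s.
Δv = Δv₁ + Δv₂ = 0.7903 + 0.5768 = 1.367 km/s.

Δv = 1370 m/s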